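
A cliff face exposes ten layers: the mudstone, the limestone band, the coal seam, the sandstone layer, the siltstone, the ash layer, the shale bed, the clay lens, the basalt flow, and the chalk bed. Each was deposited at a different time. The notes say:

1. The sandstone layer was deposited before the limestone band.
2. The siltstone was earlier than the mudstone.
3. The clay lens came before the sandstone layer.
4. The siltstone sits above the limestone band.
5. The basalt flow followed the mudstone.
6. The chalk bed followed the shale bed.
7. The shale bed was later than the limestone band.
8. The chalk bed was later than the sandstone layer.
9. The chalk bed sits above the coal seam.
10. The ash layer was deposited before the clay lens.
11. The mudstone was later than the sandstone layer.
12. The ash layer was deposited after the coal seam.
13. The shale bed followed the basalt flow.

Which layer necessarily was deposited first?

The coal seam has a chain of constraints placing it before every other layer, so the coal seam must be first.

the coal seam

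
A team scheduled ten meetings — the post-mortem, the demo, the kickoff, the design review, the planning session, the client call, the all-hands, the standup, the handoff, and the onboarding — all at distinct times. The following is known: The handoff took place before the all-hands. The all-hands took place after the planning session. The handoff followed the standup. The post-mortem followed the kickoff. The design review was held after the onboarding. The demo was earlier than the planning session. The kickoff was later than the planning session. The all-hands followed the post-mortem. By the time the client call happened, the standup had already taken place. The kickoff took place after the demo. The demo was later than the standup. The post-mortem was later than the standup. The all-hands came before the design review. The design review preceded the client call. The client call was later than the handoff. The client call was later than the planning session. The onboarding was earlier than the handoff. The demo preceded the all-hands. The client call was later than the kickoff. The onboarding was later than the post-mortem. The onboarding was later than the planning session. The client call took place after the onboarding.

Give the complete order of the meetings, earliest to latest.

The constraints fix every adjacent pair, so only one ordering works:
the standup → the demo → the planning session → the kickoff → the post-mortem → the onboarding → the handoff → the all-hands → the design review → the client call.

the standup, the demo, the planning session, the kickoff, the post-mortem, the onboarding, the handoff, the all-hands, the design review, the client call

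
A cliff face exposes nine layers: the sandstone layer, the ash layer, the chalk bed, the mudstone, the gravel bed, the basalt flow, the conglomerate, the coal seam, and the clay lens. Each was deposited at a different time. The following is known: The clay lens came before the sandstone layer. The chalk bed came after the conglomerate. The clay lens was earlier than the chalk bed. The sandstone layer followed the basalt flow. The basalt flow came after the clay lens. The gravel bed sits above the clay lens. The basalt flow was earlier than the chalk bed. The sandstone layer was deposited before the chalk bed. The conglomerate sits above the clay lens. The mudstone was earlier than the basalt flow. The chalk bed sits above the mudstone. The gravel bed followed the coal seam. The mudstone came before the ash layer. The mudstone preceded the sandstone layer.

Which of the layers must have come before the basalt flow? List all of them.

Directly stated before the basalt flow: the clay lens and the mudstone.
No chain forces the gravel bed (or any of the others) ahead of the basalt flow.

the clay lens, the mudstone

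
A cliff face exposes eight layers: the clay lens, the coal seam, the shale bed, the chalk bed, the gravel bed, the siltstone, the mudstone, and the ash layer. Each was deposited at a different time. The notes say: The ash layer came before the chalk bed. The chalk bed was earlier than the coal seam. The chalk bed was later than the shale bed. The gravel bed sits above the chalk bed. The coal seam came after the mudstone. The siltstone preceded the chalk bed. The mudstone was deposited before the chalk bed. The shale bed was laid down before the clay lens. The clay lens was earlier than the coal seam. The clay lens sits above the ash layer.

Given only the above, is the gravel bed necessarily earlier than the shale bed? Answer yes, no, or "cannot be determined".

Tracing the constraints gives the shale bed → the chalk bed → the gravel bed, so the shale bed must come before the gravel bed.
That means the gravel bed cannot be before the shale bed.

no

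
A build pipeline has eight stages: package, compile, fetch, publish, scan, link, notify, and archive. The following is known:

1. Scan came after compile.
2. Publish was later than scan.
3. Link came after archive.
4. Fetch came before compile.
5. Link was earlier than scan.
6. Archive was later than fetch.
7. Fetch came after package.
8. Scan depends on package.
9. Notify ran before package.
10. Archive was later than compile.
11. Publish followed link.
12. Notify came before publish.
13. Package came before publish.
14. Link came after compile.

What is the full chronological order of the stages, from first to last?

The constraints fix every adjacent pair, so only one ordering works:
notify → package → fetch → compile → archive → link → scan → publish.

notify, package, fetch, compile, archive, link, scan, publish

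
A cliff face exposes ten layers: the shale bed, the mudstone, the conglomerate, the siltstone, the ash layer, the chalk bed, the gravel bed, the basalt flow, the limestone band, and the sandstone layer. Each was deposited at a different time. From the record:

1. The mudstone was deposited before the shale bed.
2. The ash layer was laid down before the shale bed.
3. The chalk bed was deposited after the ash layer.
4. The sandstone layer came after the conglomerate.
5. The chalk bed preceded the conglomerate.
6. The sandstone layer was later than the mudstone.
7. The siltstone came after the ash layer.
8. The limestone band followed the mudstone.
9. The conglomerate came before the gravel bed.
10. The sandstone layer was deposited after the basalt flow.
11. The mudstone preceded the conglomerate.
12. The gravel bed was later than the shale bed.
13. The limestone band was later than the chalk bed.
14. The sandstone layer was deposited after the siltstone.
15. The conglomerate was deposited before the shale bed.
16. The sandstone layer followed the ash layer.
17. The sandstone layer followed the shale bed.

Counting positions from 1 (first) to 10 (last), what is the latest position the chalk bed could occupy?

The chalk bed must come before the conglomerate, the gravel bed, the limestone band, the sandstone layer, and the shale bed — 5 layers forced after it.
Everything else can be placed before the chalk bed in some valid order, so the chalk bed can sit as late as position 10 − 5 = 5.

5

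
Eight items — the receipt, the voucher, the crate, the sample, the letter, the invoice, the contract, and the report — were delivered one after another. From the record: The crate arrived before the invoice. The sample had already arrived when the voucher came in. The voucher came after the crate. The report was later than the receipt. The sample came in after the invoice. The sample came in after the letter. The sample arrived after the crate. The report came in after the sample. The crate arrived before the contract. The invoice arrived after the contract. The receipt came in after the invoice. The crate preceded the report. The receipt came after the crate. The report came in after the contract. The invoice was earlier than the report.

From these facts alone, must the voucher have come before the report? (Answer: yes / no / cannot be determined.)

No chain of stated constraints runs from the voucher to the report, and none runs from the report to the voucher either.
So the relative order of the voucher and the report is not fixed by the given facts.

cannot be determined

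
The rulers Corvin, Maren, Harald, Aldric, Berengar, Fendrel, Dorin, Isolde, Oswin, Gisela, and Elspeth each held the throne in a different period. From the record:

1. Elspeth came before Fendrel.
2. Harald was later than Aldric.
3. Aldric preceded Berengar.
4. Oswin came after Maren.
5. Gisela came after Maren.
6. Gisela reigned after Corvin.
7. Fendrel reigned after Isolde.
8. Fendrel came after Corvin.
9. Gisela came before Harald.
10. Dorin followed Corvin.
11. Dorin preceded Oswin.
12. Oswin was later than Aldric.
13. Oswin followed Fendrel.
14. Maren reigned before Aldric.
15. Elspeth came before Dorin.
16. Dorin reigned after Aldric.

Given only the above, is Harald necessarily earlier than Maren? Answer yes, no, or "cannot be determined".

Tracing the constraints gives Maren → Gisela → Harald, so Maren must come before Harald.
That means Harald cannot be before Maren.

no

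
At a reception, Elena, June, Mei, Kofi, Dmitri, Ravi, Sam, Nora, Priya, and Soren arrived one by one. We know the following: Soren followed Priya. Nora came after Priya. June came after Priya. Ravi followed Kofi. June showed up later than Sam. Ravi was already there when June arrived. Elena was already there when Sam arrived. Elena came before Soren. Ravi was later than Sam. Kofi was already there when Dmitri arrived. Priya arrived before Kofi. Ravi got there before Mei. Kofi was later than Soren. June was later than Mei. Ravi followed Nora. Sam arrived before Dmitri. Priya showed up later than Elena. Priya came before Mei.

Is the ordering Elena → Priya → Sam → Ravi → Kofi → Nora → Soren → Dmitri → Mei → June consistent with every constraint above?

The constraints require Nora before Ravi, but in the proposed sequence Ravi appears ahead of Nora. That one violation is enough.

no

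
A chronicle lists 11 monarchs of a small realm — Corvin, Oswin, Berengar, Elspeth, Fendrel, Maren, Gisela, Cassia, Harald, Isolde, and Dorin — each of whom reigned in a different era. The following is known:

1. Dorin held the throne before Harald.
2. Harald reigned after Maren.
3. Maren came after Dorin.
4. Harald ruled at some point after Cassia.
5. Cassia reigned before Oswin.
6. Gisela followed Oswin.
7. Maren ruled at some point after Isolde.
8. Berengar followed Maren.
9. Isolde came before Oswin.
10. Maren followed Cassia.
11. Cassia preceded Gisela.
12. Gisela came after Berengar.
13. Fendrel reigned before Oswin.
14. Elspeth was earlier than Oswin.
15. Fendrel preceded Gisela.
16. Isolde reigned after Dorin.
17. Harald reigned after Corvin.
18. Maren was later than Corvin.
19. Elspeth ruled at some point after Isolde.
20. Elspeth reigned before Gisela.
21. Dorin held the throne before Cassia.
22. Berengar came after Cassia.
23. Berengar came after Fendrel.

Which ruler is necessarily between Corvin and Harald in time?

Tracing the constraints gives Corvin → Maren → Harald, so Maren sits after Corvin and before Harald.
No other ruler is forced both after Corvin and before Harald.

Maren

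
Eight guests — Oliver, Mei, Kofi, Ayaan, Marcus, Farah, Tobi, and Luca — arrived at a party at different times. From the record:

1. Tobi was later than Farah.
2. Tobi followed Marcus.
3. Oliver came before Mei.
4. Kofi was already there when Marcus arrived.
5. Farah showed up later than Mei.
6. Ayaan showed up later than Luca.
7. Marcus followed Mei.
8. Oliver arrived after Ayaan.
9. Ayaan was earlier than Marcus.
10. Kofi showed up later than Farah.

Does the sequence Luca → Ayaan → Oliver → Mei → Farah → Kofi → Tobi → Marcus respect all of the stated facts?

The constraints require Marcus before Tobi, but in the proposed sequence Tobi appears ahead of Marcus. That one violation is enough.

no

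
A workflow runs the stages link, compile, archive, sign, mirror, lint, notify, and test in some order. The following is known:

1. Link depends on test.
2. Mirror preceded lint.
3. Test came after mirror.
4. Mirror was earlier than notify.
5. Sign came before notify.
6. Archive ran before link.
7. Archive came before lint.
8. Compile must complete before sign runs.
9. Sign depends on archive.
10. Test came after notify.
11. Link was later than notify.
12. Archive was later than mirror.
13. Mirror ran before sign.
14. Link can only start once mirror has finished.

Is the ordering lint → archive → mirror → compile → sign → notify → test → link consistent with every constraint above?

The constraints require archive before lint, but in the proposed sequence lint appears ahead of archive. That one violation is enough.

no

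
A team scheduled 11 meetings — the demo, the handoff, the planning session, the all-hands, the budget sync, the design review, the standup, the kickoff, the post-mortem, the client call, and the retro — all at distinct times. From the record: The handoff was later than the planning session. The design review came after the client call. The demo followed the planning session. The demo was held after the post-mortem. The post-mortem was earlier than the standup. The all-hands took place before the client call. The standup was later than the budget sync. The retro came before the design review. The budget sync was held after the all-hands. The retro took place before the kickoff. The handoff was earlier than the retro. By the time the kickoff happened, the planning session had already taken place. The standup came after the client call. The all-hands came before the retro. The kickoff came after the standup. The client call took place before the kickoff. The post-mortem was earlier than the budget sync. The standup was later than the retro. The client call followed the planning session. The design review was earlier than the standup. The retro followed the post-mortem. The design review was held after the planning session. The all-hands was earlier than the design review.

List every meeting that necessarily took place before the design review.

the all-hands, the client call, the handoff, the planning session, the post-mortem, the retro

Directly stated before the design review: the all-hands, the client call, the planning session, and the retro.
The handoff reaches the design review via the handoff → the retro → the design review.
The post-mortem reaches the design review via the post-mortem → the retro → the design review.
No chain forces the kickoff (or any of the others) ahead of the design review.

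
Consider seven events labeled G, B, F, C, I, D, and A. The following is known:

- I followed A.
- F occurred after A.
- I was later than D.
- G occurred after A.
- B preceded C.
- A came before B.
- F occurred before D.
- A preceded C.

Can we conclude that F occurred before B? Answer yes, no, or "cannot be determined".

cannot be determined

No chain of stated constraints runs from F to B, and none runs from B to F either.
So the relative order of F and B is not fixed by the given facts.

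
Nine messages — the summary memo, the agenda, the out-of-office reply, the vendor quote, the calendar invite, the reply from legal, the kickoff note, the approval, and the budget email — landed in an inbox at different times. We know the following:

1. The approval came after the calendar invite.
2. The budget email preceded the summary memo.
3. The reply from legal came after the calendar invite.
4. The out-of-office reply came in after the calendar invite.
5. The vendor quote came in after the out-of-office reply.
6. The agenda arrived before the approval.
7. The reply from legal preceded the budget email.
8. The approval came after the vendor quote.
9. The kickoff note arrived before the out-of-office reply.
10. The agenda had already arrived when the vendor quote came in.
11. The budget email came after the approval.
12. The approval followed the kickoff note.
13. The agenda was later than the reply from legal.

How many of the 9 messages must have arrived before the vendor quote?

Directly stated before the vendor quote: the agenda and the out-of-office reply.
The calendar invite reaches the vendor quote via the calendar invite → the out-of-office reply → the vendor quote.
The kickoff note reaches the vendor quote via the kickoff note → the out-of-office reply → the vendor quote.
The reply from legal reaches the vendor quote via the reply from legal → the agenda → the vendor quote.
No chain forces the budget email (or any of the others) ahead of the vendor quote.
That's the agenda, the calendar invite, the kickoff note, the out-of-office reply, and the reply from legal — 5 in all.

5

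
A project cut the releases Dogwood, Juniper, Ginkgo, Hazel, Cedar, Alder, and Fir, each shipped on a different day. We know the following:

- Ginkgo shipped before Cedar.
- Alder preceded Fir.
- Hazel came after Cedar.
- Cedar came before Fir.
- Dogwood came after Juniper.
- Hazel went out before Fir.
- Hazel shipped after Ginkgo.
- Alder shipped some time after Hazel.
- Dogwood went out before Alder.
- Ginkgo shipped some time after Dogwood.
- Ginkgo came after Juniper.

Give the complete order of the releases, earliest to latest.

The constraints fix every adjacent pair, so only one ordering works:
Juniper → Dogwood → Ginkgo → Cedar → Hazel → Alder → Fir.

Juniper, Dogwood, Ginkgo, Cedar, Hazel, Alder, Fir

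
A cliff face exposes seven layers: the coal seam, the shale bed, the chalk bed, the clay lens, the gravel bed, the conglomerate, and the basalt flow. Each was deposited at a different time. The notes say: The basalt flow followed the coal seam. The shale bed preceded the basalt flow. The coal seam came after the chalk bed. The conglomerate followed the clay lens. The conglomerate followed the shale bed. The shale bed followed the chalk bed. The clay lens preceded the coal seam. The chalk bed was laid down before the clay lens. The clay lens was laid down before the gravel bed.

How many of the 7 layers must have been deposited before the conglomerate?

3

Directly stated before the conglomerate: the clay lens and the shale bed.
The chalk bed reaches the conglomerate via the chalk bed → the shale bed → the conglomerate.
No chain forces the coal seam (or any of the others) ahead of the conglomerate.
That's the chalk bed, the clay lens, and the shale bed — 3 in all.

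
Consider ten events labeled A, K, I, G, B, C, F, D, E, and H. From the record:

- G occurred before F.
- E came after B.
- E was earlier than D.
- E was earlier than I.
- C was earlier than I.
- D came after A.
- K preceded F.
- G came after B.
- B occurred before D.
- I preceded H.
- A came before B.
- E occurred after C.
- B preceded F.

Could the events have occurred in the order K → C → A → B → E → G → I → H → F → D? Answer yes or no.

Check each stated constraint against the proposed order — e.g. A is ahead of D; K is ahead of F. Every pair is in the required order; nothing is violated.

yes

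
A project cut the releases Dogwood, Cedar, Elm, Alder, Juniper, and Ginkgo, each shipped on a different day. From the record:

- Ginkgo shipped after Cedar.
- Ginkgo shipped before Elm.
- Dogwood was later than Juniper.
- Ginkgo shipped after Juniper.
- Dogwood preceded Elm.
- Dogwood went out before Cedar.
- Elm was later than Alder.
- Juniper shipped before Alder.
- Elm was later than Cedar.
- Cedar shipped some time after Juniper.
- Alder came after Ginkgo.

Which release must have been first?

Juniper has a chain of constraints placing it before every other release, so Juniper must be first.

Juniper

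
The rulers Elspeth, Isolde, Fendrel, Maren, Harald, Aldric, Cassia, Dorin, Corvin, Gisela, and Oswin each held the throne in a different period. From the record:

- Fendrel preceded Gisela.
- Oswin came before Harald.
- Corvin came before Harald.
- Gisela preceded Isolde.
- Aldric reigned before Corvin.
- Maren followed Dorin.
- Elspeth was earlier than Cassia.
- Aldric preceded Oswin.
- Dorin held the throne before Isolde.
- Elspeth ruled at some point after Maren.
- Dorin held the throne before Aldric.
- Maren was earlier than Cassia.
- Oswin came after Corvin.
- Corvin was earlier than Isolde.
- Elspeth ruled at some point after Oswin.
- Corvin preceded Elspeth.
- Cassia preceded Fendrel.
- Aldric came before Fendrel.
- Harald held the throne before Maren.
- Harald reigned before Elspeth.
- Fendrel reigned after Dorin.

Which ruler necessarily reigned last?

Every other ruler has a chain of constraints placing them before Isolde, so Isolde is last.

Isolde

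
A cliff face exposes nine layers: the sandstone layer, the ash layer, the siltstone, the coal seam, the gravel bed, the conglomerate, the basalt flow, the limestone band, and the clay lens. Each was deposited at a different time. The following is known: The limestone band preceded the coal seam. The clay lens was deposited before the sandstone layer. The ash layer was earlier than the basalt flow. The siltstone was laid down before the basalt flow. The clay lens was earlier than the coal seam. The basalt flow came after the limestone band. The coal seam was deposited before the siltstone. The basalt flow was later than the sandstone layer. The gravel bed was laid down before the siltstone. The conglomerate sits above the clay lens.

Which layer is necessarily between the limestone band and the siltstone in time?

Tracing the constraints gives the limestone band → the coal seam → the siltstone, so the coal seam sits after the limestone band and before the siltstone.
No other layer is forced both after the limestone band and before the siltstone.

the coal seam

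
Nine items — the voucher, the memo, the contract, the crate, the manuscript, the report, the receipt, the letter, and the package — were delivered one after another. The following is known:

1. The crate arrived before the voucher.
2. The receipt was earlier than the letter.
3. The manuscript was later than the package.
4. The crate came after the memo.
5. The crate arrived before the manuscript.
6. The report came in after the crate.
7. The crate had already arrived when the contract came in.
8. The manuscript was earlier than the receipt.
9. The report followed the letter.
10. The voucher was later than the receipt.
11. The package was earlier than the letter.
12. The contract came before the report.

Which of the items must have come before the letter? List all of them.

the crate, the manuscript, the memo, the package, the receipt

Directly stated before the letter: the package and the receipt.
The crate reaches the letter via the crate → the manuscript → the receipt → the letter.
The manuscript reaches the letter via the manuscript → the receipt → the letter.
The memo reaches the letter via the memo → the crate → the manuscript → the receipt → the letter.
No chain forces the voucher (or any of the others) ahead of the letter.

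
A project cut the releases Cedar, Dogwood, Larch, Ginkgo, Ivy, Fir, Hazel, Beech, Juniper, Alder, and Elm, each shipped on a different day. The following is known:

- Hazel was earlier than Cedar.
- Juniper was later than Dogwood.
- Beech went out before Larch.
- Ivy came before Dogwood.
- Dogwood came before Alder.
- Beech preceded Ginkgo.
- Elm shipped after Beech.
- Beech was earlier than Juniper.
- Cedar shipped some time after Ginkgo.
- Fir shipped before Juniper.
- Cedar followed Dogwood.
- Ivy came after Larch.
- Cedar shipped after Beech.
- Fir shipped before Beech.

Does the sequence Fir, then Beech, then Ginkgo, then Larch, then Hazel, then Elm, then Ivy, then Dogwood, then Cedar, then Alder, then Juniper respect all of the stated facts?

yes

Check each stated constraint against the proposed order — e.g. Beech is ahead of Juniper; Fir is ahead of Juniper. Every pair is in the required order; nothing is violated.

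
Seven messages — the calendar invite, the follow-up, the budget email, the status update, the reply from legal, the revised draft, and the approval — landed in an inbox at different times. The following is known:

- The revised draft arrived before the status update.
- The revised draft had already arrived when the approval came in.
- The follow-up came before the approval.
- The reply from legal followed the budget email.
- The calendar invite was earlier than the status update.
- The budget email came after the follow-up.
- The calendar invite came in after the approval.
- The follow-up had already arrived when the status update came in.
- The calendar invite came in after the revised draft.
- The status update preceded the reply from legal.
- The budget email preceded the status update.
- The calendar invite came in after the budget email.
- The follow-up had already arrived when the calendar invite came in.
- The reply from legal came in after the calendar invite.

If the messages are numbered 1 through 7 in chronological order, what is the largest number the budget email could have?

4

The budget email must come before the calendar invite, the reply from legal, and the status update — 3 messages forced after it.
Everything else can be placed before the budget email in some valid order, so the budget email can sit as late as position 7 − 3 = 4.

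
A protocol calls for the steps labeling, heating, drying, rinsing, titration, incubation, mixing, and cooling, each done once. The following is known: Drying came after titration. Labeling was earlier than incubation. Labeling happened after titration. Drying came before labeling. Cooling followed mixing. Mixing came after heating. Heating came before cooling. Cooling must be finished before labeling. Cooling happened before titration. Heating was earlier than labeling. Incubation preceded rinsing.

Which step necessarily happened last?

rinsing

Every other step has a chain of constraints placing it before rinsing, so rinsing is last.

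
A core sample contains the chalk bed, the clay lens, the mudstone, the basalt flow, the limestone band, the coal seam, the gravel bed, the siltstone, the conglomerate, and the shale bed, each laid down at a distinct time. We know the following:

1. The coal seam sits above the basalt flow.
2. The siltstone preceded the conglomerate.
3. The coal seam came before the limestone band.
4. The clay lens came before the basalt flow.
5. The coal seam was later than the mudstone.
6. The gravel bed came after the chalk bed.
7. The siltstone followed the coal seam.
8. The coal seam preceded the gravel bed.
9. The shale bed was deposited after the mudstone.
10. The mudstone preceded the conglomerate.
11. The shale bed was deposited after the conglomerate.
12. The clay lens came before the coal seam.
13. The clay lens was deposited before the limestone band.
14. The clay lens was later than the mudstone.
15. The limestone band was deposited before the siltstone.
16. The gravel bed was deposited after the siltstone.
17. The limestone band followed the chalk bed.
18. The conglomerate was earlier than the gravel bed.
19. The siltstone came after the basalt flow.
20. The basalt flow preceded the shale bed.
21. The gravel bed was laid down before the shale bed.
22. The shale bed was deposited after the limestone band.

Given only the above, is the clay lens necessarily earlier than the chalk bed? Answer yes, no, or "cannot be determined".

cannot be determined

No chain of stated constraints runs from the clay lens to the chalk bed, and none runs from the chalk bed to the clay lens either.
So the relative order of the clay lens and the chalk bed is not fixed by the given facts.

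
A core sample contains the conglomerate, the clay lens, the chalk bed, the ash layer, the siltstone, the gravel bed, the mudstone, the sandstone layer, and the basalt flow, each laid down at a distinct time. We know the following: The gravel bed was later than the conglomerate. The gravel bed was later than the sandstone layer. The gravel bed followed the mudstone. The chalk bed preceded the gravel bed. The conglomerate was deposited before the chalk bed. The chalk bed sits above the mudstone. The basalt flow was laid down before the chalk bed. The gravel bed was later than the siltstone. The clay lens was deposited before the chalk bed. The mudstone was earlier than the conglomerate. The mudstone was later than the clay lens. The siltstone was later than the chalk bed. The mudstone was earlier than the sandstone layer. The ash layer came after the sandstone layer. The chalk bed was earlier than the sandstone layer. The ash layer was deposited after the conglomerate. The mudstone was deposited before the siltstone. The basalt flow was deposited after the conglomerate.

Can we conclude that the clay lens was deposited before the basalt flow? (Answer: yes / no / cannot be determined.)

yes

Chain the constraints: the clay lens → the mudstone → the conglomerate → the basalt flow. Each link is directly stated, so the clay lens comes before the basalt flow.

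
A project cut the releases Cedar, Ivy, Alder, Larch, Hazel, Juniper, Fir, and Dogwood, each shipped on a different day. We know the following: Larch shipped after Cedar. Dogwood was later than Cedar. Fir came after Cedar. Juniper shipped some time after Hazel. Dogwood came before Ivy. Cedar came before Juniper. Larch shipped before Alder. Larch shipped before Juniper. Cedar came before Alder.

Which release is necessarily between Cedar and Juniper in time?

Tracing the constraints gives Cedar → Larch → Juniper, so Larch sits after Cedar and before Juniper.
No other release is forced both after Cedar and before Juniper.

Larch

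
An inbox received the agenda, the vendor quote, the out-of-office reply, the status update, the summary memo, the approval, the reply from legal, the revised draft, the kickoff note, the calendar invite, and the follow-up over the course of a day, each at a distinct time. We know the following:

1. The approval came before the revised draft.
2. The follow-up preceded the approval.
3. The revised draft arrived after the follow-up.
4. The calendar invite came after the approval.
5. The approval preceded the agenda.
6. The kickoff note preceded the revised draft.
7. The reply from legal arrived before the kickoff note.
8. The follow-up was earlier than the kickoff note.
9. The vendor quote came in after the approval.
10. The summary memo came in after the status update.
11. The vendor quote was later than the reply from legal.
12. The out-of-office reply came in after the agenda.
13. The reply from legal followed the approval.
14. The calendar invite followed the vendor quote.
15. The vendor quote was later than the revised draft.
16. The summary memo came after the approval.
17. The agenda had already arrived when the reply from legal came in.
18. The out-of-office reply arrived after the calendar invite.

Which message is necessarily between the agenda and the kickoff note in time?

the reply from legal

Tracing the constraints gives the agenda → the reply from legal → the kickoff note, so the reply from legal sits after the agenda and before the kickoff note.
No other message is forced both after the agenda and before the kickoff note.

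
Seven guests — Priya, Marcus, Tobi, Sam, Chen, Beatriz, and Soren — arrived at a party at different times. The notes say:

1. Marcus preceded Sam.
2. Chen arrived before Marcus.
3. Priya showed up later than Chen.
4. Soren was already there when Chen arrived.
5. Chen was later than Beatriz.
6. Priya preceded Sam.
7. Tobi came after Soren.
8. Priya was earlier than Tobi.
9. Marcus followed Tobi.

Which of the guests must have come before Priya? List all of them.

Directly stated before Priya: Chen.
Beatriz reaches Priya via Beatriz → Chen → Priya.
Soren reaches Priya via Soren → Chen → Priya.
No chain forces Sam (or any of the others) ahead of Priya.

Beatriz, Chen, Soren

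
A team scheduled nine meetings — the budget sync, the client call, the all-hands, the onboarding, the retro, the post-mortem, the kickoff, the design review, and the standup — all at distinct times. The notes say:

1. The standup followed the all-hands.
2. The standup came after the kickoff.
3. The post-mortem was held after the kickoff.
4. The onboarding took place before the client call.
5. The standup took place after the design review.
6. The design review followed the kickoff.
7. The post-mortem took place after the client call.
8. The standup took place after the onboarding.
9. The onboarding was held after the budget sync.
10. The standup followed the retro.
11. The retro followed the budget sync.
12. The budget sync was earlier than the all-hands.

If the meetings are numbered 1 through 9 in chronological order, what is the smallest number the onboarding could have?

2

The budget sync must come before the onboarding — 1 forced predecessor.
Nothing else is forced ahead of the onboarding, so its earliest slot is position 1 + 1 = 2.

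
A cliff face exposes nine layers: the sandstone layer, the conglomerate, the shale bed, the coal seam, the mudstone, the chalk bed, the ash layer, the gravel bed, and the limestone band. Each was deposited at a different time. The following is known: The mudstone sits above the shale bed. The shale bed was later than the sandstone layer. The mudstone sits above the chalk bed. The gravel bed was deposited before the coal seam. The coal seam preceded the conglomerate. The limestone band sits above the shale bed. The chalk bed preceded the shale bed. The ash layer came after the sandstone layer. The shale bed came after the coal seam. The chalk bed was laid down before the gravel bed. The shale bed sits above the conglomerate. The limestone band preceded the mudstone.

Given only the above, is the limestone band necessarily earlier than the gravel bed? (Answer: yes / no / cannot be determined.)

no

Tracing the constraints gives the gravel bed → the coal seam → the shale bed → the limestone band, so the gravel bed must come before the limestone band.
That means the limestone band cannot be before the gravel bed.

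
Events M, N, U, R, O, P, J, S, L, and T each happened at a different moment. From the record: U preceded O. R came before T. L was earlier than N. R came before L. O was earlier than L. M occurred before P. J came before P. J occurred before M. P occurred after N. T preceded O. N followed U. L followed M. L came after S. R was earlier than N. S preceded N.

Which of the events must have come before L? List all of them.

Directly stated before L: M, O, R, and S.
J reaches L via J → M → L.
T reaches L via T → O → L.
U reaches L via U → O → L.
No chain forces N (or any of the others) ahead of L.

J, M, O, R, S, T, U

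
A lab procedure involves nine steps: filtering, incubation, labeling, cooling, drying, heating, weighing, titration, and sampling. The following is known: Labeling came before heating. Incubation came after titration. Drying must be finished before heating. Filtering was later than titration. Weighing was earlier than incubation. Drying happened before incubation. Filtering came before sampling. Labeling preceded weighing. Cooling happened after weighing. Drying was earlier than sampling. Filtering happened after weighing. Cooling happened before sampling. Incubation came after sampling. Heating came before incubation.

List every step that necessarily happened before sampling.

Directly stated before sampling: cooling, drying, and filtering.
Labeling reaches sampling via labeling → weighing → cooling → sampling.
Titration reaches sampling via titration → filtering → sampling.
Weighing reaches sampling via weighing → cooling → sampling.

cooling, drying, filtering, labeling, titration, weighing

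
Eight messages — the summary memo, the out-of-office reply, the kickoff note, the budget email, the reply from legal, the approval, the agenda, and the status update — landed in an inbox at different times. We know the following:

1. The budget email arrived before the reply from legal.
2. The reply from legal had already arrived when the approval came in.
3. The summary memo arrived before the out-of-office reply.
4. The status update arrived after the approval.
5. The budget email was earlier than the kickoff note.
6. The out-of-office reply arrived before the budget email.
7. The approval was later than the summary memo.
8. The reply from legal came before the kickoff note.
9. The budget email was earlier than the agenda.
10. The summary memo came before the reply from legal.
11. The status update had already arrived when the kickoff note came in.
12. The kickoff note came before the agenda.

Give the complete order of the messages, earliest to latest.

The constraints fix every adjacent pair, so only one ordering works:
the summary memo → the out-of-office reply → the budget email → the reply from legal → the approval → the status update → the kickoff note → the agenda.

the summary memo, the out-of-office reply, the budget email, the reply from legal, the approval, the status update, the kickoff note, the agenda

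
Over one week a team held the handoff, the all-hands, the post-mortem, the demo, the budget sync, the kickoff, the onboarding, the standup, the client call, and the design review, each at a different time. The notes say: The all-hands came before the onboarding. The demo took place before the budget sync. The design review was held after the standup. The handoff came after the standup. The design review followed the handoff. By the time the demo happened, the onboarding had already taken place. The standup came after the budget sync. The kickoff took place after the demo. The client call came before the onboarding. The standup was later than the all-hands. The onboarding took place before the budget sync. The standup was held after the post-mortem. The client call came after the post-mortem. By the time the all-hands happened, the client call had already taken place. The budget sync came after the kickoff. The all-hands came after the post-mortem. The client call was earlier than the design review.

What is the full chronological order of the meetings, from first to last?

The constraints fix every adjacent pair, so only one ordering works:
the post-mortem → the client call → the all-hands → the onboarding → the demo → the kickoff → the budget sync → the standup → the handoff → the design review.

the post-mortem, the client call, the all-hands, the onboarding, the demo, the kickoff, the budget sync, the standup, the handoff, the design review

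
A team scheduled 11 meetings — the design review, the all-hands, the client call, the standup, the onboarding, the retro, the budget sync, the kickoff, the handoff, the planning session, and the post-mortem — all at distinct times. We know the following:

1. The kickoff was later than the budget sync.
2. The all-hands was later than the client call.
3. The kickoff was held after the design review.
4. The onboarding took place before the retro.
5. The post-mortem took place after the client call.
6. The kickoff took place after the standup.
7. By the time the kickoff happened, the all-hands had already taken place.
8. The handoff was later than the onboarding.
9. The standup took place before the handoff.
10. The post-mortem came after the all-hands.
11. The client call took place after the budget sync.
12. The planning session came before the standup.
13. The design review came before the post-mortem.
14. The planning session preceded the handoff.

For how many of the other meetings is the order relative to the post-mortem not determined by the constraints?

Forced before the post-mortem: the all-hands, the budget sync, the client call, and the design review.
That leaves the handoff, the kickoff, the onboarding, the planning session, the retro, and the standup with no forced order relative to the post-mortem — 6.

6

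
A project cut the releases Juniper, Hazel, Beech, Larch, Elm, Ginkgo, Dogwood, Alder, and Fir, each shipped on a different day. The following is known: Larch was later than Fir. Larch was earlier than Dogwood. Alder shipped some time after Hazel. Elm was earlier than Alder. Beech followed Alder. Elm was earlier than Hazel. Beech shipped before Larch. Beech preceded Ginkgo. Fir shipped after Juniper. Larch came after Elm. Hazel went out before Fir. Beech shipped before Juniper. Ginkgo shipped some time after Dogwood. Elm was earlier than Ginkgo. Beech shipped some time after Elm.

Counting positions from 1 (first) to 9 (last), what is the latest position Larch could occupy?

7

Larch must come before Dogwood and Ginkgo — 2 releases forced after it.
Everything else can be placed before Larch in some valid order, so Larch can sit as late as position 9 − 2 = 7.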